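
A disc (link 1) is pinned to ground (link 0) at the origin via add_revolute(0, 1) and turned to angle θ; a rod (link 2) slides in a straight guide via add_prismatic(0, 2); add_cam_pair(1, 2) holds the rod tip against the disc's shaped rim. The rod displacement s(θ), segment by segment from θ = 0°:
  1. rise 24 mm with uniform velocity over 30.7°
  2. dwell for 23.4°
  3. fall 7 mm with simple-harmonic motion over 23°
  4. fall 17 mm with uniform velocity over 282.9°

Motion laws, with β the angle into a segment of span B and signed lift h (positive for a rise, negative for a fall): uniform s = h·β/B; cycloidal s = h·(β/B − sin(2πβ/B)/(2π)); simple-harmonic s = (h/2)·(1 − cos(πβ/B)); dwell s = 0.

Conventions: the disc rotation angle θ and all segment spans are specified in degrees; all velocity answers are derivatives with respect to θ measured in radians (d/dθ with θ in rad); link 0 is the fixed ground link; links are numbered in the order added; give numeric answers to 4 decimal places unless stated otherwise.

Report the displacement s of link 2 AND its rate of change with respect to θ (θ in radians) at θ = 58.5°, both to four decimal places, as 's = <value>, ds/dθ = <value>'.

segment 1 (0° to 30.7°, uniform, h = 24) is passed completely: s = 0.0000 + (24) = 24.0000
segment 2 (30.7° to 54.1°, dwell): s unchanged at 24.0000
θ = 58.5° falls in segment 3 (54.1° to 77.1°, simple-harmonic, h = -7): β = 58.5 − 54.1 = 4.4°, B = 23°; Δs = -7/2·(1 − cos(π·0.1913)) = -0.6133; s = 24.0000 − 0.6133 = 23.3867
velocity in seg [54.1°–77.1°] (simple-harmonic), θ in radians: β = 4.4° = 0.0768 rad, B = 23° = 0.4014 rad; ds/dθ = (πh/(2B)) sin(πβ/B) = (π·(-7)/(2·0.4014)) sin(π·0.1913) = -15.488901 mm/rad

s = 23.3867, ds/dθ = -15.4889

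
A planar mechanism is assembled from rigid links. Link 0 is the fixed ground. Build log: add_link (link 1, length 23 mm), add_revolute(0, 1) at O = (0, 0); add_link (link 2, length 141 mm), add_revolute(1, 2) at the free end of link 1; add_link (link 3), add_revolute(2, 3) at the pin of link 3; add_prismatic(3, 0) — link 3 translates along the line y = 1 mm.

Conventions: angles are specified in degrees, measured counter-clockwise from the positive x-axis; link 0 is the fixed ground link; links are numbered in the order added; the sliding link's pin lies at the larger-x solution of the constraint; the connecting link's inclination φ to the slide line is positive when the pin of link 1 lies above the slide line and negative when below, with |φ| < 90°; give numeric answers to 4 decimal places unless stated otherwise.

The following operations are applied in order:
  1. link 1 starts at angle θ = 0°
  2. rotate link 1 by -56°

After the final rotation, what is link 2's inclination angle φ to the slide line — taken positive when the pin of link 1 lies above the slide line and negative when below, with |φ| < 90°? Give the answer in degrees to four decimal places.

geometry: r = 23 mm, L = 141 mm, e = 1 mm; θ starts at 0°
rotate link 1 by -56°: θ ← 0° -56° = -56°
h = r sin θ − e = -19.067864 − 1 = -20.067864
sin φ = h / L = -20.067864 / 141 = -0.14232528
φ = arcsin(-0.14232528) = -8.182422°

-8.1824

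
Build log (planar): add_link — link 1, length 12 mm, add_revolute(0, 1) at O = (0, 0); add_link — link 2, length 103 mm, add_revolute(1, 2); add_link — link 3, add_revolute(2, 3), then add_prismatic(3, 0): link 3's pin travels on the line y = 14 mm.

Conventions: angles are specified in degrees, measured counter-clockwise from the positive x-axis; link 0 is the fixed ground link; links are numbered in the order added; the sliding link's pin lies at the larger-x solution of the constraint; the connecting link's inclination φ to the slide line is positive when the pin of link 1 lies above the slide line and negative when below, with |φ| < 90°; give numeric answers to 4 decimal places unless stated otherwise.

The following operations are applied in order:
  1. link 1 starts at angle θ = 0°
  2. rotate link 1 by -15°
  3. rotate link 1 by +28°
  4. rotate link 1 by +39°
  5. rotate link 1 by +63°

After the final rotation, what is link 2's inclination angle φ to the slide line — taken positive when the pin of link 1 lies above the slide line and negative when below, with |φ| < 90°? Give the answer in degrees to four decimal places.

geometry: r = 12 mm, L = 103 mm, e = 14 mm; θ starts at 0°
rotate link 1 by -15°: θ ← 0° -15° = -15°
rotate link 1 by +28°: θ ← -15° +28° = 13°
rotate link 1 by +39°: θ ← 13° +39° = 52°
rotate link 1 by +63°: θ ← 52° +63° = 115°
h = r sin θ − e = 10.875693 − 14 = -3.124307
sin φ = h / L = -3.124307 / 103 = -0.03033307
φ = arcsin(-0.03033307) = -1.738224°

-1.7382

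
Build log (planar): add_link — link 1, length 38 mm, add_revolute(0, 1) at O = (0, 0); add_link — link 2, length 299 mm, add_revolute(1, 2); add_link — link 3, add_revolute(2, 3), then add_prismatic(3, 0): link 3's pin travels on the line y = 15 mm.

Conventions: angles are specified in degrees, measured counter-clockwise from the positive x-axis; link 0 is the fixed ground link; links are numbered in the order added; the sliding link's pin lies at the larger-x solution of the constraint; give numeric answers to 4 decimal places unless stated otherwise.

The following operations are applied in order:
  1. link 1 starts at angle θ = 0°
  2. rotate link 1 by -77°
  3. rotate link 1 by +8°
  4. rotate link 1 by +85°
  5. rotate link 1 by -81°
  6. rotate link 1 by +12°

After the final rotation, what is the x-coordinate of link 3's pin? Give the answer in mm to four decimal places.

geometry: r = 38 mm, L = 299 mm, e = 15 mm; θ starts at 0°
rotate link 1 by -77°: θ ← 0° -77° = -77°
rotate link 1 by +8°: θ ← -77° +8° = -69°
rotate link 1 by +85°: θ ← -69° +85° = 16°
rotate link 1 by -81°: θ ← 16° -81° = -65°
rotate link 1 by +12°: θ ← -65° +12° = -53°
crank pin P = (r cos θ, r sin θ) = (22.868971, -30.348149)
h = r sin θ − e = -30.348149 − 15 = -45.348149
x = r cos θ + √(L² − h²) = 22.868971 + 295.541106 = 318.410077

318.4101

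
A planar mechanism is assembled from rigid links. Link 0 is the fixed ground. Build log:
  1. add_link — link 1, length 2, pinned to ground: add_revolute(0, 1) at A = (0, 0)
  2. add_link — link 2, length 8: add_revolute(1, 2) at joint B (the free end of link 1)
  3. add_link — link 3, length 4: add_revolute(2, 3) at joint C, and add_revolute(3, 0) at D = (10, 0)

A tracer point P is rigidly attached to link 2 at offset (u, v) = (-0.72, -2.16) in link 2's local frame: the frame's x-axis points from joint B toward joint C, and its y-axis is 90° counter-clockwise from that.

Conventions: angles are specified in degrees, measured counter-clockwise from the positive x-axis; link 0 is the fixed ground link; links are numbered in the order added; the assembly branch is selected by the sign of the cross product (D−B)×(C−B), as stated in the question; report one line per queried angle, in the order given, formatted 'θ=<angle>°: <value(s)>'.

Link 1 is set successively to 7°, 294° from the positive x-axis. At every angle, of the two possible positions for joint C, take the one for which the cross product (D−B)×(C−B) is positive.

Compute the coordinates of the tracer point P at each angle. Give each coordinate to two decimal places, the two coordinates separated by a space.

A=(0,0), D=(10.00,0)
θ=7°: B = A + 2.00·(cos7°, sin7°) = (1.9851, 0.2437)
θ=7°: |BD| = 8.0186
θ=7°: circle(B,8.00) ∩ circle(D,4.00): a=7.0023, h=3.8687
θ=7°:   candidates: C₊=(9.1018,3.8978) cross=31.022; C₋=(8.8666,-3.8361) cross=-31.022
θ=7°:   branch + wants cross > 0 → take C=(9.1018,3.8978) (cross=31.022)
θ=7°: ex = (C−B)/|BC| = (0.8896,0.4568); ey = (-0.4568,0.8896)
θ=7°: P = B + -0.72·ex + -2.16·ey = (2.3312,-2.0066)
θ=294°: B = A + 2.00·(cos294°, sin294°) = (0.8135, -1.8271)
θ=294°: |BD| = 9.3665
θ=294°: circle(B,8.00) ∩ circle(D,4.00): a=7.2456, h=3.3914
θ=294°:   candidates: C₊=(7.2583,2.9126) cross=31.766; C₋=(8.5814,-3.7400) cross=-31.766
θ=294°:   branch + wants cross > 0 → take C=(7.2583,2.9126) (cross=31.766)
θ=294°: ex = (C−B)/|BC| = (0.8056,0.5925); ey = (-0.5925,0.8056)
θ=294°: P = B + -0.72·ex + -2.16·ey = (1.5131,-3.9938)

θ=7°: 2.33 -2.01
θ=294°: 1.51 -3.99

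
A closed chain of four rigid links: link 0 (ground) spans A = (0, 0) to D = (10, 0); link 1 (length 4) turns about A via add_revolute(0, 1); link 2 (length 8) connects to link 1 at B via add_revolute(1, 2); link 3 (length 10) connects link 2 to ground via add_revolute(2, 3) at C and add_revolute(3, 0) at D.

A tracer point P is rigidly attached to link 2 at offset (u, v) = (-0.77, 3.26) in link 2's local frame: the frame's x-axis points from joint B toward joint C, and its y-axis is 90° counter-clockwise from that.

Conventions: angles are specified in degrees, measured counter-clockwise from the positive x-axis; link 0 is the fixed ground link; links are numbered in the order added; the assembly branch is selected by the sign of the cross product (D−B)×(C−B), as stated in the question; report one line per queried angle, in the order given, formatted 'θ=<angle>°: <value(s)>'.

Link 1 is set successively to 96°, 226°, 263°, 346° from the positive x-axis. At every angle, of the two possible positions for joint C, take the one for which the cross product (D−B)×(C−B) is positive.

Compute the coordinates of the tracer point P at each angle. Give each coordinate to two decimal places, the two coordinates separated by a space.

A=(0,0), D=(10.00,0)
θ=96°: B = A + 4.00·(cos96°, sin96°) = (-0.4181, 3.9781)
θ=96°: |BD| = 11.1518
θ=96°: circle(B,8.00) ∩ circle(D,10.00): a=3.9618, h=6.9501
θ=96°:   candidates: C₊=(5.7623,9.0577) cross=77.506; C₋=(0.8038,-3.9280) cross=-77.506
θ=96°:   branch + wants cross > 0 → take C=(5.7623,9.0577) (cross=77.506)
θ=96°: ex = (C−B)/|BC| = (0.7726,0.6350); ey = (-0.6350,0.7726)
θ=96°: P = B + -0.77·ex + 3.26·ey = (-3.0829,6.0077)
θ=226°: B = A + 4.00·(cos226°, sin226°) = (-2.7786, -2.8774)
θ=226°: |BD| = 13.0986
θ=226°: circle(B,8.00) ∩ circle(D,10.00): a=5.1751, h=6.1007
θ=226°:   candidates: C₊=(0.9299,4.2111) cross=79.910; C₋=(3.6102,-7.6922) cross=-79.910
θ=226°:   branch + wants cross > 0 → take C=(0.9299,4.2111) (cross=79.910)
θ=226°: ex = (C−B)/|BC| = (0.4636,0.8861); ey = (-0.8861,0.4636)
θ=226°: P = B + -0.77·ex + 3.26·ey = (-6.0241,-2.0484)
θ=263°: B = A + 4.00·(cos263°, sin263°) = (-0.4875, -3.9702)
θ=263°: |BD| = 11.2138
θ=263°: circle(B,8.00) ∩ circle(D,10.00): a=4.0017, h=6.9272
θ=263°:   candidates: C₊=(0.8025,3.9251) cross=77.680; C₋=(5.7076,-9.0319) cross=-77.680
θ=263°:   branch + wants cross > 0 → take C=(0.8025,3.9251) (cross=77.680)
θ=263°: ex = (C−B)/|BC| = (0.1613,0.9869); ey = (-0.9869,0.1613)
θ=263°: P = B + -0.77·ex + 3.26·ey = (-3.8290,-4.2044)
θ=346°: B = A + 4.00·(cos346°, sin346°) = (3.8812, -0.9677)
θ=346°: |BD| = 6.1949
θ=346°: circle(B,8.00) ∩ circle(D,10.00): a=0.1918, h=7.9977
θ=346°:   candidates: C₊=(2.8213,6.9618) cross=49.545; C₋=(5.3199,-8.8372) cross=-49.545
θ=346°:   branch + wants cross > 0 → take C=(2.8213,6.9618) (cross=49.545)
θ=346°: ex = (C−B)/|BC| = (-0.1325,0.9912); ey = (-0.9912,-0.1325)
θ=346°: P = B + -0.77·ex + 3.26·ey = (0.7519,-2.1628)

θ=96°: -3.08 6.01
θ=226°: -6.02 -2.05
θ=263°: -3.83 -4.20
θ=346°: 0.75 -2.16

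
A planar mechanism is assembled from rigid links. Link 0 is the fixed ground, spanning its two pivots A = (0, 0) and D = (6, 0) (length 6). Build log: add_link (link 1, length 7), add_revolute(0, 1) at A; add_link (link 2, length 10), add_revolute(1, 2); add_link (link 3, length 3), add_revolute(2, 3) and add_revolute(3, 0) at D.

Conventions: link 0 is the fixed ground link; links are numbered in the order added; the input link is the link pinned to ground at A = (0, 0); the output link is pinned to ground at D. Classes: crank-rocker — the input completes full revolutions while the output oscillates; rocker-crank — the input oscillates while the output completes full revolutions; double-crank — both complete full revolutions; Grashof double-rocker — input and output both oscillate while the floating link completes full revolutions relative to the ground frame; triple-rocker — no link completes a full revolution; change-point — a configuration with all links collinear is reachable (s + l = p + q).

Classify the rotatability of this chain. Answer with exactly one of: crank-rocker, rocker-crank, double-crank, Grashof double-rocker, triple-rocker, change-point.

lengths: ground=6, input=7, coupler=10, output=3
sorted: s=3 (shortest), l=10 (longest), p+q=13
s + l = 13 vs p + q = 13
s + l = p + q → change-point (collinear configuration reachable)

change-point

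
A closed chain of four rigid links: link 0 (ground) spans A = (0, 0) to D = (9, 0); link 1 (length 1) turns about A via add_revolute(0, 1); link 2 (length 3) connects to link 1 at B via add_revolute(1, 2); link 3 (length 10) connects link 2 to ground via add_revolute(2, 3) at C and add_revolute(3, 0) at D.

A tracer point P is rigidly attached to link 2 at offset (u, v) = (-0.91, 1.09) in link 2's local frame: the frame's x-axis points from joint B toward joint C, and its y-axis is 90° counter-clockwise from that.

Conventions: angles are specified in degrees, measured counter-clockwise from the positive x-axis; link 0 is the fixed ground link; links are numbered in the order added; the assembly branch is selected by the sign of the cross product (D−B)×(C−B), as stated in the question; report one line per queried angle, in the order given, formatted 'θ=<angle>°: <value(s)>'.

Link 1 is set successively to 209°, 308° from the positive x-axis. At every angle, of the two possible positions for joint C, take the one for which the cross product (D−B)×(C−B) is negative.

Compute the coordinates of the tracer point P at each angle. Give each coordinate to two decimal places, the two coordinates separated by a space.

A=(0,0), D=(9.00,0)
θ=209°: B = A + 1.00·(cos209°, sin209°) = (-0.8746, -0.4848)
θ=209°: |BD| = 9.8865
θ=209°: circle(B,3.00) ∩ circle(D,10.00): a=0.3410, h=2.9806
θ=209°:   candidates: C₊=(-0.6802,2.5089) cross=29.467; C₋=(-0.3878,-3.4451) cross=-29.467
θ=209°:   branch - wants cross < 0 → take C=(-0.3878,-3.4451) (cross=-29.467)
θ=209°: ex = (C−B)/|BC| = (0.1623,-0.9867); ey = (0.9867,0.1623)
θ=209°: P = B + -0.91·ex + 1.09·ey = (0.0533,0.5900)
θ=308°: B = A + 1.00·(cos308°, sin308°) = (0.6157, -0.7880)
θ=308°: |BD| = 8.4213
θ=308°: circle(B,3.00) ∩ circle(D,10.00): a=-1.1923, h=2.7529
θ=308°:   candidates: C₊=(-0.8290,1.8412) cross=23.183; C₋=(-0.3138,-3.6404) cross=-23.183
θ=308°:   branch - wants cross < 0 → take C=(-0.3138,-3.6404) (cross=-23.183)
θ=308°: ex = (C−B)/|BC| = (-0.3098,-0.9508); ey = (0.9508,-0.3098)
θ=308°: P = B + -0.91·ex + 1.09·ey = (1.9340,-0.2605)

θ=209°: 0.05 0.59
θ=308°: 1.93 -0.26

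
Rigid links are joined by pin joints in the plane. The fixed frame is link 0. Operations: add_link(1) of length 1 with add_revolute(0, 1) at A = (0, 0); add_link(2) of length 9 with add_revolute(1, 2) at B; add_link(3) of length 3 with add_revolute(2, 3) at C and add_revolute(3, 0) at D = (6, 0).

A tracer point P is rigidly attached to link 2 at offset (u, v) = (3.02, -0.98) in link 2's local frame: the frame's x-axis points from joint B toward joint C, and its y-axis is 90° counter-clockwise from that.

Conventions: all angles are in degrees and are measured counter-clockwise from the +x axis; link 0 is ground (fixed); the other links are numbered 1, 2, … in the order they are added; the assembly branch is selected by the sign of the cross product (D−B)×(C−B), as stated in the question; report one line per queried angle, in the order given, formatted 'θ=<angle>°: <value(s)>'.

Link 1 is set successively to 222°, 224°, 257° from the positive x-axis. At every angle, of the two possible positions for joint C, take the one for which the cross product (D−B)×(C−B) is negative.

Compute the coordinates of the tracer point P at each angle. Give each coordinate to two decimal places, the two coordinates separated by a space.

A=(0,0), D=(6.00,0)
θ=222°: B = A + 1.00·(cos222°, sin222°) = (-0.7431, -0.6691)
θ=222°: |BD| = 6.7763
θ=222°: circle(B,9.00) ∩ circle(D,3.00): a=8.7008, h=2.3013
θ=222°:   candidates: C₊=(7.6879,2.4801) cross=15.595; C₋=(8.1424,-2.1001) cross=-15.595
θ=222°:   branch - wants cross < 0 → take C=(8.1424,-2.1001) (cross=-15.595)
θ=222°: ex = (C−B)/|BC| = (0.9873,-0.1590); ey = (0.1590,0.9873)
θ=222°: P = B + 3.02·ex + -0.98·ey = (2.0826,-2.1168)
θ=224°: B = A + 1.00·(cos224°, sin224°) = (-0.7193, -0.6947)
θ=224°: |BD| = 6.7552
θ=224°: circle(B,9.00) ∩ circle(D,3.00): a=8.7068, h=2.2784
θ=224°:   candidates: C₊=(7.7071,2.4670) cross=15.391; C₋=(8.1756,-2.0656) cross=-15.391
θ=224°:   branch - wants cross < 0 → take C=(8.1756,-2.0656) (cross=-15.391)
θ=224°: ex = (C−B)/|BC| = (0.9883,-0.1523); ey = (0.1523,0.9883)
θ=224°: P = B + 3.02·ex + -0.98·ey = (2.1161,-2.1232)
θ=257°: B = A + 1.00·(cos257°, sin257°) = (-0.2250, -0.9744)
θ=257°: |BD| = 6.3007
θ=257°: circle(B,9.00) ∩ circle(D,3.00): a=8.8640, h=1.5588
θ=257°:   candidates: C₊=(8.2913,1.9364) cross=9.822; C₋=(8.7735,-1.1437) cross=-9.822
θ=257°:   branch - wants cross < 0 → take C=(8.7735,-1.1437) (cross=-9.822)
θ=257°: ex = (C−B)/|BC| = (0.9998,-0.0188); ey = (0.0188,0.9998)
θ=257°: P = B + 3.02·ex + -0.98·ey = (2.7761,-2.0110)

θ=222°: 2.08 -2.12
θ=224°: 2.12 -2.12
θ=257°: 2.78 -2.01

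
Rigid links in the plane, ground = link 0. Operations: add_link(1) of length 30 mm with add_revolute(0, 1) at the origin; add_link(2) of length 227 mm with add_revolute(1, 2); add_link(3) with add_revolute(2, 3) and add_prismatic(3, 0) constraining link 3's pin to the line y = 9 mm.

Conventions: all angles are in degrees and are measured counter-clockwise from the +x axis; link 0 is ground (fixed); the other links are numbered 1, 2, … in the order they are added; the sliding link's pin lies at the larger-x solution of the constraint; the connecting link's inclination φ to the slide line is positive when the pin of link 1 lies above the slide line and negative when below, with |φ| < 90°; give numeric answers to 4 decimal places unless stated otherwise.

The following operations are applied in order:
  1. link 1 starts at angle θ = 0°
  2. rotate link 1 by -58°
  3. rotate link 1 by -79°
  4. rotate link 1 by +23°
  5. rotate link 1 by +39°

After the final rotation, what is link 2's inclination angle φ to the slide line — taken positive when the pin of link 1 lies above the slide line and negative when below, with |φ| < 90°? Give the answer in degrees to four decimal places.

geometry: r = 30 mm, L = 227 mm, e = 9 mm; θ starts at 0°
rotate link 1 by -58°: θ ← 0° -58° = -58°
rotate link 1 by -79°: θ ← -58° -79° = -137°
rotate link 1 by +23°: θ ← -137° +23° = -114°
rotate link 1 by +39°: θ ← -114° +39° = -75°
h = r sin θ − e = -28.977775 − 9 = -37.977775
sin φ = h / L = -37.977775 / 227 = -0.16730297
φ = arcsin(-0.16730297) = -9.631045°

-9.6310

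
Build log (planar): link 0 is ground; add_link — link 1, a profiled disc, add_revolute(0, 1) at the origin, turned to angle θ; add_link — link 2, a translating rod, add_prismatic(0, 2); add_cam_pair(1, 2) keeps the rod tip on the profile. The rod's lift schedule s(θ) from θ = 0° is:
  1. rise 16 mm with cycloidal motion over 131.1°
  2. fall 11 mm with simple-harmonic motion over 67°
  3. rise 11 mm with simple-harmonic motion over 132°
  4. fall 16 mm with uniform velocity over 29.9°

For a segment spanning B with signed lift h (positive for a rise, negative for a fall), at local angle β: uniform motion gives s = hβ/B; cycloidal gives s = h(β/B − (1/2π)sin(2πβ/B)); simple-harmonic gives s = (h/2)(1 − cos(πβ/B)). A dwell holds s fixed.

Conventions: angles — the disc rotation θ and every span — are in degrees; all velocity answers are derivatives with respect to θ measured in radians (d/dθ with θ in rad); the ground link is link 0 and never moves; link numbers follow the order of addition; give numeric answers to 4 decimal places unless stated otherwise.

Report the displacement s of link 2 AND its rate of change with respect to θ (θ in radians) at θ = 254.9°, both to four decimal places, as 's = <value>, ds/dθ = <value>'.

seg 1 [0°–131.1°] cycloidal, h=16: full span → s += 16 → s = 16.0000
seg 2 [131.1°–198.1°] simple-harmonic, h=-11: full span → s += -11 → s = 5.0000
seg 3 [198.1°–330.1°] simple-harmonic, h=11: θ=254.9° here. β=56.8, B=132. 11/2·(1 − cos(π·0.4303)) = 4.3053 → s = 9.3053
velocity in seg [198.1°–330.1°] (simple-harmonic), θ in radians: β = 56.8° = 0.9913 rad, B = 132° = 2.3038 rad; ds/dθ = (πh/(2B)) sin(πβ/B) = (π·11/(2·2.3038)) sin(π·0.4303) = 7.320930 mm/rad

s = 9.3053, ds/dθ = 7.3209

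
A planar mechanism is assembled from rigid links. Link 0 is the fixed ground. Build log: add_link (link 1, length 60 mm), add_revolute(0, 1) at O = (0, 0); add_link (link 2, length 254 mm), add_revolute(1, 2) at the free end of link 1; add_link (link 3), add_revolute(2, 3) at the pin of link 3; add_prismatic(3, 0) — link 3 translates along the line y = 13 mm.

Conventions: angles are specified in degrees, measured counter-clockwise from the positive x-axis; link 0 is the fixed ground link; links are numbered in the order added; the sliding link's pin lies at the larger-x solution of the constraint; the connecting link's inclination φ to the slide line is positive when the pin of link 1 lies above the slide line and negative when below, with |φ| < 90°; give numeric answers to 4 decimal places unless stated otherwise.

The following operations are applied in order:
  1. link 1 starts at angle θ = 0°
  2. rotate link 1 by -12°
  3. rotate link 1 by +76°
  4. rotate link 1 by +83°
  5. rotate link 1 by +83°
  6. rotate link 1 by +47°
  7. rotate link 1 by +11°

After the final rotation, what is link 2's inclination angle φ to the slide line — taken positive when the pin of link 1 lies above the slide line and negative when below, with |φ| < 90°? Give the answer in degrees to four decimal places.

geometry: r = 60 mm, L = 254 mm, e = 13 mm; θ starts at 0°
rotate link 1 by -12°: θ ← 0° -12° = -12°
rotate link 1 by +76°: θ ← -12° +76° = 64°
rotate link 1 by +83°: θ ← 64° +83° = 147°
rotate link 1 by +83°: θ ← 147° +83° = 230°
rotate link 1 by +47°: θ ← 230° +47° = 277°
rotate link 1 by +11°: θ ← 277° +11° = 288°
h = r sin θ − e = -57.063391 − 13 = -70.063391
sin φ = h / L = -70.063391 / 254 = -0.27584012
φ = arcsin(-0.27584012) = -16.012086°

-16.0121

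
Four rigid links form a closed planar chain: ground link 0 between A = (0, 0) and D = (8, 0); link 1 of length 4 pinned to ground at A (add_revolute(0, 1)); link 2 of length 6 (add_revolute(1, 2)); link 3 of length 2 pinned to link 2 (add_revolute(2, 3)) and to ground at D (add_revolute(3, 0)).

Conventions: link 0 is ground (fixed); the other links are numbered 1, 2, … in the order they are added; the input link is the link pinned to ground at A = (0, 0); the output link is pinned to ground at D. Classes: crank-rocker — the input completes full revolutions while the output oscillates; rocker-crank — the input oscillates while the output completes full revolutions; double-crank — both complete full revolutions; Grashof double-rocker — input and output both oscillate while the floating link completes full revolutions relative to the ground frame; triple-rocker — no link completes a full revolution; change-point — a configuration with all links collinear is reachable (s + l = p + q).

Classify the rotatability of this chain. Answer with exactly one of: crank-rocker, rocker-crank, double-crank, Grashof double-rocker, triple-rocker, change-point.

lengths: ground=8, input=4, coupler=6, output=2
sorted: s=2 (shortest), l=8 (longest), p+q=10
s + l = 10 vs p + q = 10
s + l = p + q → change-point (collinear configuration reachable)

change-point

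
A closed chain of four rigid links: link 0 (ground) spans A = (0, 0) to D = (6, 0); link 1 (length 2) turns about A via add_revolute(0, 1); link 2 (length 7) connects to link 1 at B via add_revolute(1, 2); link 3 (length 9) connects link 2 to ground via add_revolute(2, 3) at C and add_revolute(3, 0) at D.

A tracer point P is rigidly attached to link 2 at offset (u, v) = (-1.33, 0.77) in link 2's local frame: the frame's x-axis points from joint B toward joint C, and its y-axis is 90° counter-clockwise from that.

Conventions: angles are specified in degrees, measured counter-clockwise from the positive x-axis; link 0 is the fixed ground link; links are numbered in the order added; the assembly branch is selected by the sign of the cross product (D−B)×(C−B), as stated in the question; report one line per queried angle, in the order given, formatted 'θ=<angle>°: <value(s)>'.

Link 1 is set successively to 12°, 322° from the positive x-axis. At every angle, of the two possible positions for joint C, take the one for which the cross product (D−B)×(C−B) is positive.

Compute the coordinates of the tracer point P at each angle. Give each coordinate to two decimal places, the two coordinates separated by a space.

A=(0,0), D=(6.00,0)
θ=12°: B = A + 2.00·(cos12°, sin12°) = (1.9563, 0.4158)
θ=12°: |BD| = 4.0650
θ=12°: circle(B,7.00) ∩ circle(D,9.00): a=-1.9035, h=6.7362
θ=12°:   candidates: C₊=(0.7519,7.3114) cross=27.383; C₋=(-0.6263,-6.0903) cross=-27.383
θ=12°:   branch + wants cross > 0 → take C=(0.7519,7.3114) (cross=27.383)
θ=12°: ex = (C−B)/|BC| = (-0.1721,0.9851); ey = (-0.9851,-0.1721)
θ=12°: P = B + -1.33·ex + 0.77·ey = (1.4266,-1.0268)
θ=322°: B = A + 2.00·(cos322°, sin322°) = (1.5760, -1.2313)
θ=322°: |BD| = 4.5921
θ=322°: circle(B,7.00) ∩ circle(D,9.00): a=-1.1881, h=6.8984
θ=322°:   candidates: C₊=(-1.4183,5.0959) cross=31.679; C₋=(2.2811,-8.1957) cross=-31.679
θ=322°:   branch + wants cross > 0 → take C=(-1.4183,5.0959) (cross=31.679)
θ=322°: ex = (C−B)/|BC| = (-0.4278,0.9039); ey = (-0.9039,-0.4278)
θ=322°: P = B + -1.33·ex + 0.77·ey = (1.4490,-2.7629)

θ=12°: 1.43 -1.03
θ=322°: 1.45 -2.76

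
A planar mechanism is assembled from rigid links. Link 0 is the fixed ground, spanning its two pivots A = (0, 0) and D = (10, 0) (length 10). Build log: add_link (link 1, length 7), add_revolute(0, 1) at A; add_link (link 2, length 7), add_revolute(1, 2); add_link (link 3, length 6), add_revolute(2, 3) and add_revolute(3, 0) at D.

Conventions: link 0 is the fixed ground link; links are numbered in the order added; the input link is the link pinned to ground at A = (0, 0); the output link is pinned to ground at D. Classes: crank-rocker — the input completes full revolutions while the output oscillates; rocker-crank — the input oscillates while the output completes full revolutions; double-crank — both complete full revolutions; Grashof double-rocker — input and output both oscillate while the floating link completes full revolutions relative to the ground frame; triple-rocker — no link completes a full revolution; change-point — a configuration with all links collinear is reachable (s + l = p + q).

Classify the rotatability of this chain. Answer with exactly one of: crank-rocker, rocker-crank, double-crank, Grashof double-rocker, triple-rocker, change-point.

lengths: ground=10, input=7, coupler=7, output=6
sorted: s=6 (shortest), l=10 (longest), p+q=14
s + l = 16 vs p + q = 14
s + l > p + q → non-Grashof → no link fully rotates → triple-rocker

triple-rocker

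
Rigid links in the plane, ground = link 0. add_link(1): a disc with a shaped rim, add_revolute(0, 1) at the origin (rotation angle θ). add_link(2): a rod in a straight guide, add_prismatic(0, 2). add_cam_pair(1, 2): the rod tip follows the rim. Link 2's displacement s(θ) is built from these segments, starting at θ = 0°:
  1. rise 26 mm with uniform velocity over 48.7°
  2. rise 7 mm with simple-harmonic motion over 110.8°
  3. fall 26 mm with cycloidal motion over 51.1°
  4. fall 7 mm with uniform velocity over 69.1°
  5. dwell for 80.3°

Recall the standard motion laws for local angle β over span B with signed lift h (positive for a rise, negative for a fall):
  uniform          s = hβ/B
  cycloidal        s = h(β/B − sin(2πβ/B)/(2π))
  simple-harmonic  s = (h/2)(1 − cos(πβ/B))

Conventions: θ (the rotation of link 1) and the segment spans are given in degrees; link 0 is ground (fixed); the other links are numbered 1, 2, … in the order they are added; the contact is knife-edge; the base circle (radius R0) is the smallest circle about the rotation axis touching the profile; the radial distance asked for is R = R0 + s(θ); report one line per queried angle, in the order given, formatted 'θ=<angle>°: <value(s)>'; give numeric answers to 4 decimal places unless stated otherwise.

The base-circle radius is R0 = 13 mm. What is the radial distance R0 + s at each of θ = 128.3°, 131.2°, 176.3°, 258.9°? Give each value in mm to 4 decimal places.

segment 1 (0° to 48.7°, uniform, h = 26) is passed completely: s = 0.0000 + (26) = 26.0000
θ = 128.3° falls in segment 2 (48.7° to 159.5°, simple-harmonic, h = 7): β = 128.3 − 48.7 = 79.6°, B = 110.8°; Δs = 7/2·(1 − cos(π·0.7184)) = 5.7175; s = 26.0000 + 5.7175 = 31.7175
θ = 131.2° falls in segment 2 (48.7° to 159.5°, simple-harmonic, h = 7): β = 131.2 − 48.7 = 82.5°, B = 110.8°; Δs = 7/2·(1 − cos(π·0.7446)) = 5.9324; s = 26.0000 + 5.9324 = 31.9324
segment 2 (48.7° to 159.5°, simple-harmonic, h = 7) is passed completely: s = 26.0000 + (7) = 33.0000
θ = 176.3° falls in segment 3 (159.5° to 210.6°, cycloidal, h = -26): β = 176.3 − 159.5 = 16.8°, B = 51.1°; Δs = -26·(0.3288 − sin(2π·0.3288)/(2π)) = -4.9064; s = 33.0000 − 4.9064 = 28.0936
segment 3 (159.5° to 210.6°, cycloidal, h = -26) is passed completely: s = 33.0000 + (-26) = 7.0000
θ = 258.9° falls in segment 4 (210.6° to 279.7°, uniform, h = -7): β = 258.9 − 210.6 = 48.3°, B = 69.1°; Δs = -7·48.3/69.1 = -4.8929; s = 7.0000 − 4.8929 = 2.1071
θ=128.3°: R = R0 + s = 13 + 31.7175 = 44.7175
θ=131.2°: R = R0 + s = 13 + 31.9324 = 44.9324
θ=176.3°: R = R0 + s = 13 + 28.0936 = 41.0936
θ=258.9°: R = R0 + s = 13 + 2.1071 = 15.1071

θ=128.3°: 44.7175
θ=131.2°: 44.9324
θ=176.3°: 41.0936
θ=258.9°: 15.1071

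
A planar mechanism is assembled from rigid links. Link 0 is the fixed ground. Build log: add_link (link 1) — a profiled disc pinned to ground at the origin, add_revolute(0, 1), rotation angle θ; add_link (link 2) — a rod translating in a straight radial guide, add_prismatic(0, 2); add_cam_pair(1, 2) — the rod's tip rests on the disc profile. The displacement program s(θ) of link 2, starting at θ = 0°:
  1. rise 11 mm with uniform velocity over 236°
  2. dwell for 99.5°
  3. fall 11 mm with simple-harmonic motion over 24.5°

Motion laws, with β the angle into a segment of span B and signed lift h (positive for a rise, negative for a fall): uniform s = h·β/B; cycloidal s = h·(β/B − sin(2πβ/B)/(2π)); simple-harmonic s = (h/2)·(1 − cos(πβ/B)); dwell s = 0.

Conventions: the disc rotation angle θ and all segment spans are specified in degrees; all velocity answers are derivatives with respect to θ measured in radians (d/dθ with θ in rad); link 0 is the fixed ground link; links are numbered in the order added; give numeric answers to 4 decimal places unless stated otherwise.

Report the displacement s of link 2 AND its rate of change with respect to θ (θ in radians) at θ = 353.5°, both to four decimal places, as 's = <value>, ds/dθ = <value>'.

seg 1 [0°–236°] uniform, h=11: full span → s += 11 → s = 11.0000
seg 2 [236°–335.5°] dwell: s stays 11.0000
seg 3 [335.5°–360°] simple-harmonic, h=-11: θ=353.5° here. β=18, B=24.5. -11/2·(1 − cos(π·0.7347)) = -9.1977 → s = 1.8023
velocity in seg [335.5°–360°] (simple-harmonic), θ in radians: β = 18° = 0.3142 rad, B = 24.5° = 0.4276 rad; ds/dθ = (πh/(2B)) sin(πβ/B) = (π·(-11)/(2·0.4276)) sin(π·0.7347) = -29.913274 mm/rad

s = 1.8023, ds/dθ = -29.9133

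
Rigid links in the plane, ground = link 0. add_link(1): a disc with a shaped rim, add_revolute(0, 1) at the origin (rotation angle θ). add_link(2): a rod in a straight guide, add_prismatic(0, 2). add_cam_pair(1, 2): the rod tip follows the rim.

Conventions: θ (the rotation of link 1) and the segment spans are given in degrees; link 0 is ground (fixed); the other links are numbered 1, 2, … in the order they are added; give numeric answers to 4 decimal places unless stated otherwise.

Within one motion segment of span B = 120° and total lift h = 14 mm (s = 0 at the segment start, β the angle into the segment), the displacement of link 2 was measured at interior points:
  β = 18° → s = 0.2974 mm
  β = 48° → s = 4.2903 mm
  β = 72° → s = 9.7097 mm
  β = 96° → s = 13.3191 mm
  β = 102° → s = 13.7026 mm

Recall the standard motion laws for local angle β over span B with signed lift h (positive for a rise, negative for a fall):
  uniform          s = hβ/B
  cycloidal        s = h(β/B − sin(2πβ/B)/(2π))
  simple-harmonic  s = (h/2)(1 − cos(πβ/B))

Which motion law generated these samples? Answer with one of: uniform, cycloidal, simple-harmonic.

candidates at β/B = r: uniform s = h·r (linear in β); cycloidal s = h·(r − sin(2πr)/(2π)); simple-harmonic s = (h/2)(1 − cos(πr))
β=18°: printed 0.2974 | uniform 2.1000, cycloidal 0.2974, simple-harmonic 0.7630
β=48°: printed 4.2903 | uniform 5.6000, cycloidal 4.2903, simple-harmonic 4.8369
β=72°: printed 9.7097 | uniform 8.4000, cycloidal 9.7097, simple-harmonic 9.1631
β=96°: printed 13.3191 | uniform 11.2000, cycloidal 13.3191, simple-harmonic 12.6631
β=102°: printed 13.7026 | uniform 11.9000, cycloidal 13.7026, simple-harmonic 13.2370
only one law matches every sample → cycloidal

cycloidal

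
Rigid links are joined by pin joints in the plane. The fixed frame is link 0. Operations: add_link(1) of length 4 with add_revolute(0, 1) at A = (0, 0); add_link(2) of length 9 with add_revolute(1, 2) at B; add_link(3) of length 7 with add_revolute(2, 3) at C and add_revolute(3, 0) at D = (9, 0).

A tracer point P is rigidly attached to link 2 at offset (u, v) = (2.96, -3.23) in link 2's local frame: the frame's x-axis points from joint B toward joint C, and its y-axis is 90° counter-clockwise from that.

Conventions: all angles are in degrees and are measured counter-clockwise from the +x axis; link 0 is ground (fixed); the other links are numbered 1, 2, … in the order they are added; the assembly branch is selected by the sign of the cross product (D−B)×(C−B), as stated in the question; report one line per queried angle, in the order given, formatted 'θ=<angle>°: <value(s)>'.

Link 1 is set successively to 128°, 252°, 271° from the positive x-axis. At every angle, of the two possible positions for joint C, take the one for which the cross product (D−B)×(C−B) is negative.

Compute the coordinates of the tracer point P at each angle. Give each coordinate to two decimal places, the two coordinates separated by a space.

A=(0,0), D=(9.00,0)
θ=128°: B = A + 4.00·(cos128°, sin128°) = (-2.4626, 3.1520)
θ=128°: |BD| = 11.8881
θ=128°: circle(B,9.00) ∩ circle(D,7.00): a=7.2899, h=5.2779
θ=128°:   candidates: C₊=(5.9658,6.3082) cross=62.745; C₋=(3.1670,-3.8699) cross=-62.745
θ=128°:   branch - wants cross < 0 → take C=(3.1670,-3.8699) (cross=-62.745)
θ=128°: ex = (C−B)/|BC| = (0.6255,-0.7802); ey = (0.7802,0.6255)
θ=128°: P = B + 2.96·ex + -3.23·ey = (-3.1312,-1.1778)
θ=252°: B = A + 4.00·(cos252°, sin252°) = (-1.2361, -3.8042)
θ=252°: |BD| = 10.9201
θ=252°: circle(B,9.00) ∩ circle(D,7.00): a=6.9252, h=5.7481
θ=252°:   candidates: C₊=(3.2529,3.9964) cross=62.770; C₋=(7.2578,-6.7797) cross=-62.770
θ=252°:   branch - wants cross < 0 → take C=(7.2578,-6.7797) (cross=-62.770)
θ=252°: ex = (C−B)/|BC| = (0.9438,-0.3306); ey = (0.3306,0.9438)
θ=252°: P = B + 2.96·ex + -3.23·ey = (0.4896,-7.8312)
θ=271°: B = A + 4.00·(cos271°, sin271°) = (0.0698, -3.9994)
θ=271°: |BD| = 9.7849
θ=271°: circle(B,9.00) ∩ circle(D,7.00): a=6.5276, h=6.1960
θ=271°:   candidates: C₊=(3.4948,4.3235) cross=60.627; C₋=(8.5598,-6.9861) cross=-60.627
θ=271°:   branch - wants cross < 0 → take C=(8.5598,-6.9861) (cross=-60.627)
θ=271°: ex = (C−B)/|BC| = (0.9433,-0.3319); ey = (0.3319,0.9433)
θ=271°: P = B + 2.96·ex + -3.23·ey = (1.7901,-8.0287)

θ=128°: -3.13 -1.18
θ=252°: 0.49 -7.83
θ=271°: 1.79 -8.03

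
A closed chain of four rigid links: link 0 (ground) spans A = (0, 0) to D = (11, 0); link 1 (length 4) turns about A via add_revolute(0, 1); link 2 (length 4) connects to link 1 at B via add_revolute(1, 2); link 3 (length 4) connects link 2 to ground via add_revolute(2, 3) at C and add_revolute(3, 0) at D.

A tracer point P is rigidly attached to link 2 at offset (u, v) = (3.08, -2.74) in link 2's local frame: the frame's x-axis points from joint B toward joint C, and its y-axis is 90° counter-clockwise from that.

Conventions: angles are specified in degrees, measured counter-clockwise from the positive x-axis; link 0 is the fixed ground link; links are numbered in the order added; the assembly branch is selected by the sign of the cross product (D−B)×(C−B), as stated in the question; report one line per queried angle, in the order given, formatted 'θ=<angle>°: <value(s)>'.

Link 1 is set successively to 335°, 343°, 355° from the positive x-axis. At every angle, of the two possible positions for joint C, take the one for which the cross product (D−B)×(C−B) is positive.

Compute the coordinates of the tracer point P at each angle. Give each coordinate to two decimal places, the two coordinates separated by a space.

A=(0,0), D=(11.00,0)
θ=335°: B = A + 4.00·(cos335°, sin335°) = (3.6252, -1.6905)
θ=335°: |BD| = 7.5660
θ=335°: circle(B,4.00) ∩ circle(D,4.00): a=3.7830, h=1.2995
θ=335°:   candidates: C₊=(7.0223,0.4214) cross=9.832; C₋=(7.6030,-2.1119) cross=-9.832
θ=335°:   branch + wants cross > 0 → take C=(7.0223,0.4214) (cross=9.832)
θ=335°: ex = (C−B)/|BC| = (0.8493,0.5280); ey = (-0.5280,0.8493)
θ=335°: P = B + 3.08·ex + -2.74·ey = (7.6876,-2.3913)
θ=343°: B = A + 4.00·(cos343°, sin343°) = (3.8252, -1.1695)
θ=343°: |BD| = 7.2695
θ=343°: circle(B,4.00) ∩ circle(D,4.00): a=3.6347, h=1.6699
θ=343°:   candidates: C₊=(7.1440,1.0634) cross=12.140; C₋=(7.6813,-2.2329) cross=-12.140
θ=343°:   branch + wants cross > 0 → take C=(7.1440,1.0634) (cross=12.140)
θ=343°: ex = (C−B)/|BC| = (0.8297,0.5582); ey = (-0.5582,0.8297)
θ=343°: P = B + 3.08·ex + -2.74·ey = (7.9102,-1.7235)
θ=355°: B = A + 4.00·(cos355°, sin355°) = (3.9848, -0.3486)
θ=355°: |BD| = 7.0239
θ=355°: circle(B,4.00) ∩ circle(D,4.00): a=3.5119, h=1.9148
θ=355°:   candidates: C₊=(7.3974,1.7381) cross=13.449; C₋=(7.5874,-2.0867) cross=-13.449
θ=355°:   branch + wants cross > 0 → take C=(7.3974,1.7381) (cross=13.449)
θ=355°: ex = (C−B)/|BC| = (0.8531,0.5217); ey = (-0.5217,0.8531)
θ=355°: P = B + 3.08·ex + -2.74·ey = (8.0419,-1.0795)

θ=335°: 7.69 -2.39
θ=343°: 7.91 -1.72
θ=355°: 8.04 -1.08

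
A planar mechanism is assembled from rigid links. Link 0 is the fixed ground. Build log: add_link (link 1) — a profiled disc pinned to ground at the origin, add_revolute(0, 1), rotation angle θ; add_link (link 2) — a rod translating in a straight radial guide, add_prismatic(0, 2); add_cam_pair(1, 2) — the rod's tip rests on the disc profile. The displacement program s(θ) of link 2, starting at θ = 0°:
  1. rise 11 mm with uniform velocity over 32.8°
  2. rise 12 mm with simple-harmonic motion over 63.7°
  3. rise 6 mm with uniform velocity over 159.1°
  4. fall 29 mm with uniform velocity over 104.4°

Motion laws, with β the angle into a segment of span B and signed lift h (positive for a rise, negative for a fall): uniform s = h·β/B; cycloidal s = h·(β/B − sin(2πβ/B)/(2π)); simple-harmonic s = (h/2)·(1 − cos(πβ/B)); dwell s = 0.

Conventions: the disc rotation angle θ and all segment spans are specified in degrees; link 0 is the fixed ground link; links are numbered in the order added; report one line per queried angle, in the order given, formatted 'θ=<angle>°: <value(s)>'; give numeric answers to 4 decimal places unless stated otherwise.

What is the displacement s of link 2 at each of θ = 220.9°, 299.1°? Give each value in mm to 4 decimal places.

seg 1 [0°–32.8°] uniform, h=11: full span → s += 11 → s = 11.0000
seg 2 [32.8°–96.5°] simple-harmonic, h=12: full span → s += 12 → s = 23.0000
seg 3 [96.5°–255.6°] uniform, h=6: θ=220.9° here. β=124.4, B=159.1. 6·124.4/159.1 = 4.6914 → s = 27.6914
seg 3 [96.5°–255.6°] uniform, h=6: full span → s += 6 → s = 29.0000
seg 4 [255.6°–360°] uniform, h=-29: θ=299.1° here. β=43.5, B=104.4. -29·43.5/104.4 = -12.0833 → s = 16.9167

θ=220.9°: 27.6914
θ=299.1°: 16.9167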